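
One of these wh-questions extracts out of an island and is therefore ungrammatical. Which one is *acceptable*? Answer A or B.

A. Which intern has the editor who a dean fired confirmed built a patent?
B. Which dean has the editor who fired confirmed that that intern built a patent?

In B, the wh-phrase is extracted from inside a complex-NP island (relative clause) (introduced by "who"), which blocks movement.
In A, the extraction path crosses only that-complement boundaries, which are transparent.
So A is grammatical.

A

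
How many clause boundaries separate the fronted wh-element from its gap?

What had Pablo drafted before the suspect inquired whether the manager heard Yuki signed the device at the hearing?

"what" originates inside the matrix clause — no clause boundary is crossed.

0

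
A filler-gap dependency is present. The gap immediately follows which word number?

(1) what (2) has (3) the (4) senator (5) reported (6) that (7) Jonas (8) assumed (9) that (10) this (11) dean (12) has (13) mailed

13

The displaced element is "what" (word 1).
It is linked across 2 clause boundaries (that → that).
It functions as the direct object of "mailed", so the gap sits immediately after word 13 ("mailed").
Base order: The senator has reported that Jonas assumed that this dean has mailed what.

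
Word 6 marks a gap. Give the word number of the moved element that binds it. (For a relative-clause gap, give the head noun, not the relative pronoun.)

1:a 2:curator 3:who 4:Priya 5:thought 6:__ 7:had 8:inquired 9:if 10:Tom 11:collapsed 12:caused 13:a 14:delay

The gap at 6 is the subject of "inquired", inside a relative clause.
The relative pronoun is "who" (word 3); it is bound by the head noun immediately before it.
Its filler is the head noun "curator", at word 2.

2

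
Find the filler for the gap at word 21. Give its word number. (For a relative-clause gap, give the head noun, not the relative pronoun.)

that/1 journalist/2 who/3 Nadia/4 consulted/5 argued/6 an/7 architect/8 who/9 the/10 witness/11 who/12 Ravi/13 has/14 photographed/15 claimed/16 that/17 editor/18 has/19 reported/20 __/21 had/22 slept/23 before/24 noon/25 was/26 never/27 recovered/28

The gap at 21 is the subject of "slept", inside a relative clause.
The relative pronoun is "who" (word 9); it is bound by the head noun immediately before it.
Its filler is the head noun "architect", at word 8.

8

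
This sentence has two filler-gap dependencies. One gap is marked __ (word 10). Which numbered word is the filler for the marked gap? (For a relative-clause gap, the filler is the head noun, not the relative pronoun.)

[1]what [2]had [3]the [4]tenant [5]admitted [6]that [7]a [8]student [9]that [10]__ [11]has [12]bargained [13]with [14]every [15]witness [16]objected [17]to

8

The marked gap is inside the relative clause, the subject of "bargained".
Its filler is the head noun "student" (via "that"), at word 8.
(The other dependency links word 1 to a gap after word 17.)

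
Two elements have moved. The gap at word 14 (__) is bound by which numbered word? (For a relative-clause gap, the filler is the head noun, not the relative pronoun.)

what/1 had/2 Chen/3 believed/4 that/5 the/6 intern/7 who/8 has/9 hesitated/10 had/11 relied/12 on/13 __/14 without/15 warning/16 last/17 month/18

1

The marked gap is the object of the preposition "on" of "relied".
Its filler is the fronted wh-phrase "what", at word 1.
(The other dependency links word 7 to a gap after word 8.)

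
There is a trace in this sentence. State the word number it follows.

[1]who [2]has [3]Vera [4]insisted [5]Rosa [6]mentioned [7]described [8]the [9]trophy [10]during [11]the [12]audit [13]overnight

The displaced element is "who" (word 1).
It is linked across 2 clause boundaries (Ø → Ø).
It functions as the subject of "described", so the gap sits immediately after word 6 ("mentioned").
Base order: Vera has insisted Rosa mentioned that who described the trophy during the audit overnight.

6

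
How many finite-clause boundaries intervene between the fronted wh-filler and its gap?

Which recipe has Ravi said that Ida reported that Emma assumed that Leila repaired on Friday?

"which recipe" is extracted from the object of "repaired".
Boundaries crossed, outermost first: [that], [that], [that] — 3 in total.

3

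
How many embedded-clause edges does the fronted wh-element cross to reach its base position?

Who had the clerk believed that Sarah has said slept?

2

"who" is extracted from the subject of "slept".
Boundaries crossed, outermost first: [that], [Ø] — 2 in total.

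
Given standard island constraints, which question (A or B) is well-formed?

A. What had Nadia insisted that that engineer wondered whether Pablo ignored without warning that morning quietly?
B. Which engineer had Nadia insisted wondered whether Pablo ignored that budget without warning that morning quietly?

In A, the wh-phrase is extracted from inside a wh-island (introduced by "whether"), which blocks movement.
In B, the extraction path crosses only that-complement boundaries, which are transparent.
So B is grammatical.

B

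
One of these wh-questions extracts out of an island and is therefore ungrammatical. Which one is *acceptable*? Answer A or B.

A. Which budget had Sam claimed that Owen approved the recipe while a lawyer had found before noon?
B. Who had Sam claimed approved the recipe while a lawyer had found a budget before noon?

B

In A, the wh-phrase is extracted from inside an adjunct island (introduced by "while"), which blocks movement.
In B, the extraction path crosses only that-complement boundaries, which are transparent.
So B is grammatical.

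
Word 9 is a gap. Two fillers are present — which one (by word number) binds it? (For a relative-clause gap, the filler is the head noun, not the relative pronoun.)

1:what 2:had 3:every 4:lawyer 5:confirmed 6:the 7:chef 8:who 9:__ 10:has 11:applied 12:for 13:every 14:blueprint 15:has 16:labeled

The marked gap is inside the relative clause, the subject of "applied".
Its filler is the head noun "chef" (via "who"), at word 7.
(The other dependency links word 1 to a gap after word 16.)

7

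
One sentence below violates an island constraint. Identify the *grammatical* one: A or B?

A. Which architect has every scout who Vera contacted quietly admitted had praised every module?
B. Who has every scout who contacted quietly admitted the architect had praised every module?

A

In B, the wh-phrase is extracted from inside a complex-NP island (relative clause) (introduced by "who"), which blocks movement.
In A, the extraction path crosses only that-complement boundaries, which are transparent.
So A is grammatical.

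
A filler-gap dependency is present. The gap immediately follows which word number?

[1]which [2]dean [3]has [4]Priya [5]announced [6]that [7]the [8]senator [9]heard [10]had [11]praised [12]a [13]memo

9

The displaced element is "which dean" (word 2).
It is linked across 2 clause boundaries (that → Ø).
It functions as the subject of "praised", so the gap sits immediately after word 9 ("heard").
Base order: Priya has announced that the senator heard that which dean had praised a memo.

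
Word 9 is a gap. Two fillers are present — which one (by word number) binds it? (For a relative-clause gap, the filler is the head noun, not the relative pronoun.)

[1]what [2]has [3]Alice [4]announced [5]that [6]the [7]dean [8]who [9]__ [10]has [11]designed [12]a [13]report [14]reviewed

7

The marked gap is inside the relative clause, the subject of "designed".
Its filler is the head noun "dean" (via "who"), at word 7.
(The other dependency links word 1 to a gap after word 14.)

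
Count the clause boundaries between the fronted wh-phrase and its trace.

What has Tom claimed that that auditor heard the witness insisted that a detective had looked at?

3

"what" is extracted from the PP object of "looked".
Boundaries crossed, outermost first: [that], [Ø], [that] — 3 in total.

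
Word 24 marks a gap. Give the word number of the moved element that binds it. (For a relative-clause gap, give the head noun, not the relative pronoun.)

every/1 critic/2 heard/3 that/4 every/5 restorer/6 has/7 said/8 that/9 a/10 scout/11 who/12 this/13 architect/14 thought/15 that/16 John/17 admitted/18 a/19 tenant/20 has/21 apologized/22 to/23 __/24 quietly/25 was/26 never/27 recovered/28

The gap at 24 is the prepositional object of "apologized", inside a relative clause.
The relative pronoun is "who" (word 12); it is bound by the head noun immediately before it.
Its filler is the head noun "scout", at word 11.

11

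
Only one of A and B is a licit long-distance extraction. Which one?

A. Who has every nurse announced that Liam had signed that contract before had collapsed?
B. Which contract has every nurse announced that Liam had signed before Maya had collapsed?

In A, the wh-phrase is extracted from inside an adjunct island (introduced by "before"), which blocks movement.
In B, the extraction path crosses only that-complement boundaries, which are transparent.
So B is grammatical.

B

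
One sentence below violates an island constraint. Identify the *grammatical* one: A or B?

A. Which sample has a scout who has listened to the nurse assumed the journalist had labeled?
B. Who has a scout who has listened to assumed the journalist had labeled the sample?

In B, the wh-phrase is extracted from inside a complex-NP island (relative clause) (introduced by "who"), which blocks movement.
In A, the extraction path crosses only that-complement boundaries, which are transparent.
So A is grammatical.

A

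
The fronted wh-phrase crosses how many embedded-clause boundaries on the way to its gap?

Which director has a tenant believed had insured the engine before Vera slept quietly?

"which director" is extracted from the subject of "insured".
Boundaries crossed, outermost first: [Ø] — 1 in total.

1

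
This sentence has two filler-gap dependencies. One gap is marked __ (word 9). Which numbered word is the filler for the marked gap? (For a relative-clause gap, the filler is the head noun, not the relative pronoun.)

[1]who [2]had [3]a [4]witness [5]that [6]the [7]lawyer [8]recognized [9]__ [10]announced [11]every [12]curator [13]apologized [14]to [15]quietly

4

The marked gap is inside the relative clause, the direct object of "recognized".
Its filler is the head noun "witness" (via "that"), at word 4.
(The other dependency links word 1 to a gap after word 14.)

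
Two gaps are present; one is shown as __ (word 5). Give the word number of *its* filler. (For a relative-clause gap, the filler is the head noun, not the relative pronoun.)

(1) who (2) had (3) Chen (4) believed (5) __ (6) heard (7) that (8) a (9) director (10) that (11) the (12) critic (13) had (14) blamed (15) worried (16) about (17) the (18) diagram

The marked gap is the subject of "heard".
Its filler is the fronted wh-phrase "who", at word 1.
(The other dependency links word 9 to a gap after word 14.)

1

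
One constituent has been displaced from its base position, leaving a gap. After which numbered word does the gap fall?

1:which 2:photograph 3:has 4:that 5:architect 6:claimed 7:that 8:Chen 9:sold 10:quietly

9

The displaced element is "which photograph" (word 2).
It is linked across 1 clause boundary (that).
It functions as the direct object of "sold", so the gap sits immediately after word 9 ("sold").
Base order: That architect has claimed that Chen sold which photograph quietly.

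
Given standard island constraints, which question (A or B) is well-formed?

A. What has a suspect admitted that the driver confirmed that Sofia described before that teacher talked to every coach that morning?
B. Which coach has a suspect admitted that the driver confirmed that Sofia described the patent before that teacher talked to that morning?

In B, the wh-phrase is extracted from inside an adjunct island (introduced by "before"), which blocks movement.
In A, the extraction path crosses only that-complement boundaries, which are transparent.
So A is grammatical.

A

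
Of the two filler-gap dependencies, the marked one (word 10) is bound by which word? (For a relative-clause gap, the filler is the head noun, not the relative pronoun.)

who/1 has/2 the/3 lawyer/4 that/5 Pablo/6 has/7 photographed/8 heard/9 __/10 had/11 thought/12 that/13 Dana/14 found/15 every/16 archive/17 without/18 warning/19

The marked gap is the subject of "thought".
Its filler is the fronted wh-phrase "who", at word 1.
(The other dependency links word 4 to a gap after word 8.)

1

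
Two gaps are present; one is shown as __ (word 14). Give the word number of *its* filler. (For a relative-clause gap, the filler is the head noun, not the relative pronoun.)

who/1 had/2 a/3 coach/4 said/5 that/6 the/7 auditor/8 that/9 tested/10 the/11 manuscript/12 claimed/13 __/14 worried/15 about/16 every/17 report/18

1

The marked gap is the subject of "worried".
Its filler is the fronted wh-phrase "who", at word 1.
(The other dependency links word 8 to a gap after word 9.)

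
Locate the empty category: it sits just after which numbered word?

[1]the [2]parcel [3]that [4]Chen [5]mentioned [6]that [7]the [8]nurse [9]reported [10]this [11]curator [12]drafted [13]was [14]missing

The displaced element is "the parcel" (word 2).
It is linked across 2 clause boundaries (that → Ø).
It functions as the direct object of "drafted", so the gap sits immediately after word 12 ("drafted").
Base order: Chen mentioned that the nurse reported this curator drafted the parcel.

12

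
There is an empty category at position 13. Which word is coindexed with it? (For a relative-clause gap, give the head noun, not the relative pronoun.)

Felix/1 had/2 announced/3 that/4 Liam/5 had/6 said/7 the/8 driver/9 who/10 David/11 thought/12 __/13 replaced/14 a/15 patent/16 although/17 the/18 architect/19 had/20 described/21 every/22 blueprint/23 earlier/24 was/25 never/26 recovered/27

9

The gap at 13 is the subject of "replaced", inside a relative clause.
The relative pronoun is "who" (word 10); it is bound by the head noun immediately before it.
Its filler is the head noun "driver", at word 9.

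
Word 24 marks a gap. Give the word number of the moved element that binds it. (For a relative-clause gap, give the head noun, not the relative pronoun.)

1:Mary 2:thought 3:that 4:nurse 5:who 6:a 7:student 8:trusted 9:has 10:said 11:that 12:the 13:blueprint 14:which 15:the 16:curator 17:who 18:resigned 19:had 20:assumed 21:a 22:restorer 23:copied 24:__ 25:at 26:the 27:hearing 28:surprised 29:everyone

13

The gap at 24 is the object of "copied", inside a relative clause.
The relative pronoun is "which" (word 14); it is bound by the head noun immediately before it.
Its filler is the head noun "blueprint", at word 13.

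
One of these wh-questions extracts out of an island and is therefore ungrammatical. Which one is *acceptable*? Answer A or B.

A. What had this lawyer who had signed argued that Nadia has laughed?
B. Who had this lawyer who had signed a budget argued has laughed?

In A, the wh-phrase is extracted from inside a complex-NP island (relative clause) (introduced by "who"), which blocks movement.
In B, the extraction path crosses only that-complement boundaries, which are transparent.
So B is grammatical.

B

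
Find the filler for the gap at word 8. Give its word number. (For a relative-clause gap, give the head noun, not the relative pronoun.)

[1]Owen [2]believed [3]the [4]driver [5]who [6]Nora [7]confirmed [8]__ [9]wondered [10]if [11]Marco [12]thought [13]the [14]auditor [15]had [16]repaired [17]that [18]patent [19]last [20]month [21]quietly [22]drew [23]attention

The gap at 8 is the subject of "wondered", inside a relative clause.
The relative pronoun is "who" (word 5); it is bound by the head noun immediately before it.
Its filler is the head noun "driver", at word 4.

4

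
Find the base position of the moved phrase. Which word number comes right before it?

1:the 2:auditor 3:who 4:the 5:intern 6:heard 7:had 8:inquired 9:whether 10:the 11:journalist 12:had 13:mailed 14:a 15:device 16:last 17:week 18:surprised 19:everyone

The displaced element is "the auditor" (word 2).
It is linked across 1 clause boundary (Ø).
It functions as the subject of "inquired", so the gap sits immediately after word 6 ("heard").
Base order: The intern heard that the auditor had inquired whether the journalist had mailed a device last week.

6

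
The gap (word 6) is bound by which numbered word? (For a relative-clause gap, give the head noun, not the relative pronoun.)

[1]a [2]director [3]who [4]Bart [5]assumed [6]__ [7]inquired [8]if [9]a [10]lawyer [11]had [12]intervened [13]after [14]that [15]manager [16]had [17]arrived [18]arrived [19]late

2

The gap at 6 is the subject of "inquired", inside a relative clause.
The relative pronoun is "who" (word 3); it is bound by the head noun immediately before it.
Its filler is the head noun "director", at word 2.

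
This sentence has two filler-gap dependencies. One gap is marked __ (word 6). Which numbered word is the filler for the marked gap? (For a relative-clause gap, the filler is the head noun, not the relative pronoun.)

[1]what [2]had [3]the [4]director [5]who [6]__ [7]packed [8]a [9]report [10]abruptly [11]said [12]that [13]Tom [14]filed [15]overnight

4

The marked gap is inside the relative clause, the subject of "packed".
Its filler is the head noun "director" (via "who"), at word 4.
(The other dependency links word 1 to a gap after word 14.)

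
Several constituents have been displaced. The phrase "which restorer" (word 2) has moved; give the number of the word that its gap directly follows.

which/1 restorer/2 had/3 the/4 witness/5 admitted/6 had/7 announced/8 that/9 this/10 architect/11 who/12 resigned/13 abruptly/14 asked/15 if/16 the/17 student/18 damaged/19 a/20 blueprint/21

The displaced element is "which restorer" (word 2).
It is linked across 1 clause boundary (Ø).
It functions as the subject of "announced", so the gap sits immediately after word 6 ("admitted").
Base order: The witness had admitted that which restorer had announced that this architect who resigned abruptly asked if the student damaged a blueprint.

6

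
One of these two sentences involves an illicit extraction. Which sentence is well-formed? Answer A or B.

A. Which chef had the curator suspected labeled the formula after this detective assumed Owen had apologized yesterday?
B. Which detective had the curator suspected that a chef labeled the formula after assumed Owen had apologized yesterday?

A

In B, the wh-phrase is extracted from inside an adjunct island (introduced by "after"), which blocks movement.
In A, the extraction path crosses only that-complement boundaries, which are transparent.
So A is grammatical.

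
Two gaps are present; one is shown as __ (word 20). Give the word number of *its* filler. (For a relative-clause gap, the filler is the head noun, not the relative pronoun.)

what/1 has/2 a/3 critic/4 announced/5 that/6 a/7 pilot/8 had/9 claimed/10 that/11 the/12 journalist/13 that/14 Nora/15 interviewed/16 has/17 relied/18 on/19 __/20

1

The marked gap is the object of the preposition "on" of "relied".
Its filler is the fronted wh-phrase "what", at word 1.
(The other dependency links word 13 to a gap after word 16.)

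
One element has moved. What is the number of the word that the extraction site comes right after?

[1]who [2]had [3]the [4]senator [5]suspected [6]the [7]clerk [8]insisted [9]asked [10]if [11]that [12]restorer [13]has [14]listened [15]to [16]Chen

The displaced element is "who" (word 1).
It is linked across 2 clause boundaries (Ø → Ø).
It functions as the subject of "asked", so the gap sits immediately after word 8 ("insisted").
Base order: The senator had suspected the clerk insisted that who asked if that restorer has listened to Chen.

8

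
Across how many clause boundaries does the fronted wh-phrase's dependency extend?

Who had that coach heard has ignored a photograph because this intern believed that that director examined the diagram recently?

1

"who" is extracted from the subject of "ignored".
Boundaries crossed, outermost first: [Ø] — 1 in total.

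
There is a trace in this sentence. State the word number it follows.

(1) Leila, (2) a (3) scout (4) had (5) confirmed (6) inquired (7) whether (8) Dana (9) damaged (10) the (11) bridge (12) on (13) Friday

The displaced element is "Leila" (word 1).
It is linked across 1 clause boundary (Ø).
It functions as the subject of "inquired", so the gap sits immediately after word 5 ("confirmed").
Base order: A scout had confirmed that Leila inquired whether Dana damaged the bridge on Friday.

5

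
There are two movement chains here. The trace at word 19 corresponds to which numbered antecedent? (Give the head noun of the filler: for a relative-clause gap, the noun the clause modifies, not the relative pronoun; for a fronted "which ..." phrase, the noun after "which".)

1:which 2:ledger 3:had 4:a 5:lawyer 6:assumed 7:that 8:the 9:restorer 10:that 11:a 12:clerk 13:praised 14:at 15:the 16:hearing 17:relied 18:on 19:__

2

The marked gap is the object of the preposition "on" of "relied".
Its filler is the fronted wh-phrase "which ledger", at word 2.
(The other dependency links word 9 to a gap after word 13.)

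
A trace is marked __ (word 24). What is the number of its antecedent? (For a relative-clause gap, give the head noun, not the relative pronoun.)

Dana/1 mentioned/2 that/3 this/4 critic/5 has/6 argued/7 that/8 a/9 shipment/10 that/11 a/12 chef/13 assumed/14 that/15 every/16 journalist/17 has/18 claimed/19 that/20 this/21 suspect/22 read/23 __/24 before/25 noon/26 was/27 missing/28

The gap at 24 is the object of "read", inside a relative clause.
The relative pronoun is "that" (word 11); it is bound by the head noun immediately before it.
Its filler is the head noun "shipment", at word 10.

10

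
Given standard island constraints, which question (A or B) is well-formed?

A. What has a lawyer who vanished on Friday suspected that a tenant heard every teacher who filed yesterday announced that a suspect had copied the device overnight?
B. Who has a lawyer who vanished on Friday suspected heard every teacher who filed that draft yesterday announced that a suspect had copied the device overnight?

In A, the wh-phrase is extracted from inside a complex-NP island (relative clause) (introduced by "who"), which blocks movement.
In B, the extraction path crosses only that-complement boundaries, which are transparent.
So B is grammatical.

B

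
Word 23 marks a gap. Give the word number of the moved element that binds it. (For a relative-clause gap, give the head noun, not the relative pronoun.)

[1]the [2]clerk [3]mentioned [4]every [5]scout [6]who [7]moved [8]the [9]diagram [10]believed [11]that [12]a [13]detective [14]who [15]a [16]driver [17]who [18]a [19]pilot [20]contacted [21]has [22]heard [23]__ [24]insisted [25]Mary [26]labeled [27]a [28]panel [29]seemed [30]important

13

The gap at 23 is the subject of "insisted", inside a relative clause.
The relative pronoun is "who" (word 14); it is bound by the head noun immediately before it.
Its filler is the head noun "detective", at word 13.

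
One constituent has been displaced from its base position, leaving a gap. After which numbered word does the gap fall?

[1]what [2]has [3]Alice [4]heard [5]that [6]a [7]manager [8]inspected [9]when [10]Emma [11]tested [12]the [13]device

8

The displaced element is "what" (word 1).
It is linked across 1 clause boundary (that).
It functions as the direct object of "inspected", so the gap sits immediately after word 8 ("inspected").
Base order: Alice has heard that a manager inspected what when Emma tested the device.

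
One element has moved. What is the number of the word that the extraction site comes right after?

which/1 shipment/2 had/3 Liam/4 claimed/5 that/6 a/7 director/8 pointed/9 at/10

10

The displaced element is "which shipment" (word 2).
It is linked across 1 clause boundary (that).
It functions as the object of the preposition "at" of "pointed", so the gap sits immediately after word 10 ("at").
Base order: Liam had claimed that a director pointed at which shipment.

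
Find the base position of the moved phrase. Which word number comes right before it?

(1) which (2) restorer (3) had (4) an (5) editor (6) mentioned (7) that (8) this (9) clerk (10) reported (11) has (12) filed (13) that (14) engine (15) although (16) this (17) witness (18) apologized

The displaced element is "which restorer" (word 2).
It is linked across 2 clause boundaries (that → Ø).
It functions as the subject of "filed", so the gap sits immediately after word 10 ("reported").
Base order: An editor had mentioned that this clerk reported that which restorer has filed that engine although this witness apologized.

10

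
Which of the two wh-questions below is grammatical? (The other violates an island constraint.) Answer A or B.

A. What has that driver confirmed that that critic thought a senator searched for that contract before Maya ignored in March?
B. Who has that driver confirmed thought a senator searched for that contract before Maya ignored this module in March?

In A, the wh-phrase is extracted from inside an adjunct island (introduced by "before"), which blocks movement.
In B, the extraction path crosses only that-complement boundaries, which are transparent.
So B is grammatical.

B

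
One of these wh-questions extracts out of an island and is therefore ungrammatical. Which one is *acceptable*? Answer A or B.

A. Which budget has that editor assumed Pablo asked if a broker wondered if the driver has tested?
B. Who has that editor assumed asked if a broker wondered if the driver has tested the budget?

In A, the wh-phrase is extracted from inside a wh-island (introduced by "if"), which blocks movement.
In B, the extraction path crosses only that-complement boundaries, which are transparent.
So B is grammatical.

B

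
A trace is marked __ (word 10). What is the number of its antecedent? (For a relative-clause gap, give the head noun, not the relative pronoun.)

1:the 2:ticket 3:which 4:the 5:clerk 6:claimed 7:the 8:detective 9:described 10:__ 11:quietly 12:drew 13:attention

The gap at 10 is the object of "described", inside a relative clause.
The relative pronoun is "which" (word 3); it is bound by the head noun immediately before it.
Its filler is the head noun "ticket", at word 2.

2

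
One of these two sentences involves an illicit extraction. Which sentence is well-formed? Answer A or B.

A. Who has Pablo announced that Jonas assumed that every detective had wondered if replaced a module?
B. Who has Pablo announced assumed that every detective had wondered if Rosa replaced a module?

In A, the wh-phrase is extracted from inside a wh-island (introduced by "if"), which blocks movement.
In B, the extraction path crosses only that-complement boundaries, which are transparent.
So B is grammatical.

B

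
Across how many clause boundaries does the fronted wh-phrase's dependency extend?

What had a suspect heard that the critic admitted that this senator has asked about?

2

"what" is extracted from the PP object of "asked".
Boundaries crossed, outermost first: [that], [that] — 2 in total.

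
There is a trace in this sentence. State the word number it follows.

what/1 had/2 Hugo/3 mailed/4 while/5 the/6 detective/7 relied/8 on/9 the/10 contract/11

The displaced element is "what" (word 1).
It functions as the direct object of "mailed", so the gap sits immediately after word 4 ("mailed").
Base order: Hugo had mailed what while the detective relied on the contract.

4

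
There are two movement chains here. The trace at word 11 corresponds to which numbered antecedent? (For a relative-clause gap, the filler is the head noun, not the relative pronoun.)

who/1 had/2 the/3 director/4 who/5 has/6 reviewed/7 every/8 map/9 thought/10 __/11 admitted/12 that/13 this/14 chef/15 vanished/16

The marked gap is the subject of "admitted".
Its filler is the fronted wh-phrase "who", at word 1.
(The other dependency links word 4 to a gap after word 5.)

1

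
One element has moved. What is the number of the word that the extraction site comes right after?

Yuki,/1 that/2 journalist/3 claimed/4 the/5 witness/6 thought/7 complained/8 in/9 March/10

The displaced element is "Yuki" (word 1).
It is linked across 2 clause boundaries (Ø → Ø).
It functions as the subject of "complained", so the gap sits immediately after word 7 ("thought").
Base order: That journalist claimed the witness thought Yuki complained in March.

7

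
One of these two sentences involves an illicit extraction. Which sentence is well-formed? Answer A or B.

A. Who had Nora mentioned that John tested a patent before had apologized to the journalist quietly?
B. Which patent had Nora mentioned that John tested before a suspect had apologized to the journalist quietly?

In A, the wh-phrase is extracted from inside an adjunct island (introduced by "before"), which blocks movement.
In B, the extraction path crosses only that-complement boundaries, which are transparent.
So B is grammatical.

B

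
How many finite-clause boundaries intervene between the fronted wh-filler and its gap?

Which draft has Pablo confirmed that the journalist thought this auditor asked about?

2

"which draft" is extracted from the PP object of "asked".
Boundaries crossed, outermost first: [that], [Ø] — 2 in total.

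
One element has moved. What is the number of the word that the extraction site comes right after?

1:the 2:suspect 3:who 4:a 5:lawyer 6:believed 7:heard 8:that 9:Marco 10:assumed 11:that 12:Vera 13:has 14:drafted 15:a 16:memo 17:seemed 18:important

6

The displaced element is "the suspect" (word 2).
It is linked across 1 clause boundary (Ø).
It functions as the subject of "heard", so the gap sits immediately after word 6 ("believed").
Base order: A lawyer believed that the suspect heard that Marco assumed that Vera has drafted a memo.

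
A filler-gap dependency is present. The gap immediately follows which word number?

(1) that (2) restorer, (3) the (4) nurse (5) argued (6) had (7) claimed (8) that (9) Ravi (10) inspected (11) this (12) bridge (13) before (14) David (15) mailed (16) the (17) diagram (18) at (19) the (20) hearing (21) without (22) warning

The displaced element is "that restorer" (word 2).
It is linked across 1 clause boundary (Ø).
It functions as the subject of "claimed", so the gap sits immediately after word 5 ("argued").
Base order: The nurse argued that that restorer had claimed that Ravi inspected this bridge before David mailed the diagram at the hearing without warning.

5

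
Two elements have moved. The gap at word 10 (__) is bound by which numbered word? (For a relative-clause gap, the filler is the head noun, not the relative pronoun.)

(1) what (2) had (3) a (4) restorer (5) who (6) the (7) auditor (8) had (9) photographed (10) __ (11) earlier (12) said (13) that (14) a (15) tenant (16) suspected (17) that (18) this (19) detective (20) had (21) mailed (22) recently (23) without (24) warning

The marked gap is inside the relative clause, the direct object of "photographed".
Its filler is the head noun "restorer" (via "who"), at word 4.
(The other dependency links word 1 to a gap after word 21.)

4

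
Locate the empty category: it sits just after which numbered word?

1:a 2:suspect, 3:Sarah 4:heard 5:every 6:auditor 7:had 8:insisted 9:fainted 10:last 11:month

8

The displaced element is "a suspect" (word 2).
It is linked across 2 clause boundaries (Ø → Ø).
It functions as the subject of "fainted", so the gap sits immediately after word 8 ("insisted").
Base order: Sarah heard every auditor had insisted that a suspect fainted last month.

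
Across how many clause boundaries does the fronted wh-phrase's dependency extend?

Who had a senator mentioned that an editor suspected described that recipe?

2

"who" is extracted from the subject of "described".
Boundaries crossed, outermost first: [that], [Ø] — 2 in total.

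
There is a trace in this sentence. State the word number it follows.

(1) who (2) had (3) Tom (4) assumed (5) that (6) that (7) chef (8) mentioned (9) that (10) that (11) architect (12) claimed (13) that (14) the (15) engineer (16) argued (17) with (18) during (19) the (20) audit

The displaced element is "who" (word 1).
It is linked across 3 clause boundaries (that → that → that).
It functions as the object of the preposition "with" of "argued", so the gap sits immediately after word 17 ("with").
Base order: Tom had assumed that that chef mentioned that that architect claimed that the engineer argued with who during the audit.

17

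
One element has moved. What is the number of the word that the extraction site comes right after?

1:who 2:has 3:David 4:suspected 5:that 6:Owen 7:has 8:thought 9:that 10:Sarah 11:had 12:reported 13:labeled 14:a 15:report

12

The displaced element is "who" (word 1).
It is linked across 3 clause boundaries (that → that → Ø).
It functions as the subject of "labeled", so the gap sits immediately after word 12 ("reported").
Base order: David has suspected that Owen has thought that Sarah had reported who labeled a report.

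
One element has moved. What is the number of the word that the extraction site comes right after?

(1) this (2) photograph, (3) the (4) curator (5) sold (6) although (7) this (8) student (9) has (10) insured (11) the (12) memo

The displaced element is "this photograph" (word 2).
It functions as the direct object of "sold", so the gap sits immediately after word 5 ("sold").
Base order: The curator sold this photograph although this student has insured the memo.

5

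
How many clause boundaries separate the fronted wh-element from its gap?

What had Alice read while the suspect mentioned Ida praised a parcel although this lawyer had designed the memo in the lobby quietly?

0

"what" originates inside the matrix clause — no clause boundary is crossed.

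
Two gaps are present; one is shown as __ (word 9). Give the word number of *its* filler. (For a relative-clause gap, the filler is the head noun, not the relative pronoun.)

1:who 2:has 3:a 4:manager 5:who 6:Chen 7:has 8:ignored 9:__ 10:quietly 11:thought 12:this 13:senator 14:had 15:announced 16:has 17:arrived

4

The marked gap is inside the relative clause, the direct object of "ignored".
Its filler is the head noun "manager" (via "who"), at word 4.
(The other dependency links word 1 to a gap after word 15.)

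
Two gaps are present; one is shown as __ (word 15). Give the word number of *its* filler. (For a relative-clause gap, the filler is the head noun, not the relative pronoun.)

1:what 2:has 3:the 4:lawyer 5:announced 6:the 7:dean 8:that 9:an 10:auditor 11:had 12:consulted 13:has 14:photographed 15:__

1

The marked gap is the direct object of "photographed".
Its filler is the fronted wh-phrase "what", at word 1.
(The other dependency links word 7 to a gap after word 12.)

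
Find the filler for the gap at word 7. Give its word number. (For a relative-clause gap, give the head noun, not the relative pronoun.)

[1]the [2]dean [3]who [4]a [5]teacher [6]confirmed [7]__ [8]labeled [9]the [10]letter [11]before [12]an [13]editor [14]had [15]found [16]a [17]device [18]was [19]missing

2

The gap at 7 is the subject of "labeled", inside a relative clause.
The relative pronoun is "who" (word 3); it is bound by the head noun immediately before it.
Its filler is the head noun "dean", at word 2.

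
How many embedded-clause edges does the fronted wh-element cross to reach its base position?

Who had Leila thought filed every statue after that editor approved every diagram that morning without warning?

"who" is extracted from the subject of "filed".
Boundaries crossed, outermost first: [Ø] — 1 in total.

1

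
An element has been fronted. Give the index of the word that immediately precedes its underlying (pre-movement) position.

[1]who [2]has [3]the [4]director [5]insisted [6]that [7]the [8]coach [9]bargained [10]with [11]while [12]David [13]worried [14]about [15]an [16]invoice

The displaced element is "who" (word 1).
It is linked across 1 clause boundary (that).
It functions as the object of the preposition "with" of "bargained", so the gap sits immediately after word 10 ("with").
Base order: The director has insisted that the coach bargained with who while David worried about an invoice.

10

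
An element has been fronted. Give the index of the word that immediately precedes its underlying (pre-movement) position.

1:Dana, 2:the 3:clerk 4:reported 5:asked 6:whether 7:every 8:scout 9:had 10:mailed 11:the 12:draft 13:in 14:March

4

The displaced element is "Dana" (word 1).
It is linked across 1 clause boundary (Ø).
It functions as the subject of "asked", so the gap sits immediately after word 4 ("reported").
Base order: The clerk reported that Dana asked whether every scout had mailed the draft in March.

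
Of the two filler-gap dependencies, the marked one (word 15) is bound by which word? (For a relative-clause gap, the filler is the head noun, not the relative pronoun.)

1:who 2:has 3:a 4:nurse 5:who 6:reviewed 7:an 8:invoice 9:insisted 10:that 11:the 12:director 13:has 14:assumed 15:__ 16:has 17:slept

1

The marked gap is the subject of "slept".
Its filler is the fronted wh-phrase "who", at word 1.
(The other dependency links word 4 to a gap after word 5.)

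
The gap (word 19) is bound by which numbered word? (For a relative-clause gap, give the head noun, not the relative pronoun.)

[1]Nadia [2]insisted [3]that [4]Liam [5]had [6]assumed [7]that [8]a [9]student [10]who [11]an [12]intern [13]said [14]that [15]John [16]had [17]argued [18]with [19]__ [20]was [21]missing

The gap at 19 is the prepositional object of "argued", inside a relative clause.
The relative pronoun is "who" (word 10); it is bound by the head noun immediately before it.
Its filler is the head noun "student", at word 9.

9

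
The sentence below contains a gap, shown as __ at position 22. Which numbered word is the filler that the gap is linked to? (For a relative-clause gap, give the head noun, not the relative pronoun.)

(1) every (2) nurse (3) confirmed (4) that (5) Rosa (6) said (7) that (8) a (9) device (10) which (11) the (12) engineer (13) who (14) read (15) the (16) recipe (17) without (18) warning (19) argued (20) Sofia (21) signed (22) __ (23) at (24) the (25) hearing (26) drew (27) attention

The gap at 22 is the object of "signed", inside a relative clause.
The relative pronoun is "which" (word 10); it is bound by the head noun immediately before it.
Its filler is the head noun "device", at word 9.

9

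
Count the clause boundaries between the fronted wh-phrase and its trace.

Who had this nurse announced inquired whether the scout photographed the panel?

1

"who" is extracted from the subject of "inquired".
Boundaries crossed, outermost first: [Ø] — 1 in total.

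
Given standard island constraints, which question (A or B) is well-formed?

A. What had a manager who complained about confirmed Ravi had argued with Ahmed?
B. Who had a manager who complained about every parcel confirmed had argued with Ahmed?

B

In A, the wh-phrase is extracted from inside a complex-NP island (relative clause) (introduced by "who"), which blocks movement.
In B, the extraction path crosses only that-complement boundaries, which are transparent.
So B is grammatical.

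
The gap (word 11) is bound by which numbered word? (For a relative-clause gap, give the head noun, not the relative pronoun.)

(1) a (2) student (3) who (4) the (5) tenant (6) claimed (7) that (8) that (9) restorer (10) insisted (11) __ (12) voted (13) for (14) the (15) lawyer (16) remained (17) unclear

The gap at 11 is the subject of "voted", inside a relative clause.
The relative pronoun is "who" (word 3); it is bound by the head noun immediately before it.
Its filler is the head noun "student", at word 2.

2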